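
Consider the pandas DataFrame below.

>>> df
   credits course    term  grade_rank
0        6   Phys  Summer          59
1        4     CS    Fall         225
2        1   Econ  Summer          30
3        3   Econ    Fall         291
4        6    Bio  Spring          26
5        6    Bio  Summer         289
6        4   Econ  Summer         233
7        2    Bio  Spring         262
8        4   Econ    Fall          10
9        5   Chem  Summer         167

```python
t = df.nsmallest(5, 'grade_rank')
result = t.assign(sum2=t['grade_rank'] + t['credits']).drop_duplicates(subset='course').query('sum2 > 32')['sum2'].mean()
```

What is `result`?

take 5 rows with smallest grade_rank:
   credits course    term  grade_rank
8        4   Econ    Fall          10
4        6    Bio  Spring          26
2        1   Econ  Summer          30
0        6   Phys  Summer          59
9        5   Chem  Summer         167
add column sum2 = t['grade_rank'] + t['credits']:
   credits course    term  grade_rank  sum2
8        4   Econ    Fall          10    14
4        6    Bio  Spring          26    32
2        1   Econ  Summer          30    31
0        6   Phys  Summer          59    65
9        5   Chem  Summer         167   172
drop duplicate course (keep=first):
   credits course    term  grade_rank  sum2
8        4   Econ    Fall          10    14
4        6    Bio  Spring          26    32
0        6   Phys  Summer          59    65
9        5   Chem  Summer         167   172
filter rows where sum2 > 32:
   credits course    term  grade_rank  sum2
0        6   Phys  Summer          59    65
9        5   Chem  Summer         167   172
So mean() = 118.5.

118.5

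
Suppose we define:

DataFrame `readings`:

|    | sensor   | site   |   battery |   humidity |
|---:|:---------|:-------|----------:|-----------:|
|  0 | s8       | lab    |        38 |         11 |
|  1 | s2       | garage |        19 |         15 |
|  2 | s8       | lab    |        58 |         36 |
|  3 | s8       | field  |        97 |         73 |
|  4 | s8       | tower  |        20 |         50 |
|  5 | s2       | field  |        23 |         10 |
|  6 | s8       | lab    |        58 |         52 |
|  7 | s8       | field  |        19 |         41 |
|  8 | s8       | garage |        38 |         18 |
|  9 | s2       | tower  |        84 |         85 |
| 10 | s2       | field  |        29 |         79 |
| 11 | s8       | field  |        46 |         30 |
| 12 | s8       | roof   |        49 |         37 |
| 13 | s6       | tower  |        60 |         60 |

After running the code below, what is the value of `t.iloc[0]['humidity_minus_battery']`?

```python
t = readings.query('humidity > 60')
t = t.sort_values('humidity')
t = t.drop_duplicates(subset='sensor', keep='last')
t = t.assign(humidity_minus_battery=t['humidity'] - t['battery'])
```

-24

filter rows where humidity > 60:
   sensor   site  battery  humidity
3      s8  field       97        73
9      s2  tower       84        85
10     s2  field       29        79
sort by humidity:
   sensor   site  battery  humidity
3      s8  field       97        73
10     s2  field       29        79
9      s2  tower       84        85
drop duplicate sensor (keep=last):
  sensor   site  battery  humidity
3     s8  field       97        73
9     s2  tower       84        85
add column humidity_minus_battery = t['humidity'] - t['battery']:
  sensor   site  battery  humidity  humidity_minus_battery
3     s8  field       97        73                     -24
9     s2  tower       84        85                       1
Then the value at position 0, column 'humidity_minus_battery': -24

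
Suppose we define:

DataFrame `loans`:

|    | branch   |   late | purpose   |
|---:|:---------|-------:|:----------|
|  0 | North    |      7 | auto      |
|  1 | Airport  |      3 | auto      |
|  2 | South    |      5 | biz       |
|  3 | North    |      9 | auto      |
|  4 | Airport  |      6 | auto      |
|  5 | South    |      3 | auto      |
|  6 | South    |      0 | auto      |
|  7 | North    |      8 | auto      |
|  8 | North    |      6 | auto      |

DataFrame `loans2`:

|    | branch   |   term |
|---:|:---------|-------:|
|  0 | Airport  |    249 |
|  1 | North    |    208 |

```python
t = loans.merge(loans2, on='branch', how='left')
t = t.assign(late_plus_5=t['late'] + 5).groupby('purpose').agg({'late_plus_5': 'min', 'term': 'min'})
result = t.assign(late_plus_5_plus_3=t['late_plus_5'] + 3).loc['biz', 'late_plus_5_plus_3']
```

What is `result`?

13

merge on 'branch' (how='left') → 9 rows:
    branch  late purpose   term
0    North     7    auto  208.0
1  Airport     3    auto  249.0
2    South     5     biz    NaN
3    North     9    auto  208.0
4  Airport     6    auto  249.0
5    South     3    auto    NaN
6    South     0    auto    NaN
7    North     8    auto  208.0
8    North     6    auto  208.0
add column late_plus_5 = t['late'] + 5:
    branch  late purpose   term  late_plus_5
0    North     7    auto  208.0           12
1  Airport     3    auto  249.0            8
2    South     5     biz    NaN           10
3    North     9    auto  208.0           14
4  Airport     6    auto  249.0           11
5    South     3    auto    NaN            8
6    South     0    auto    NaN            5
7    North     8    auto  208.0           13
8    North     6    auto  208.0           11
group by purpose: min(late_plus_5), min(term):
         late_plus_5   term
purpose                    
auto               5  208.0
biz               10    NaN
add column late_plus_5_plus_3 = t['late_plus_5'] + 3:
         late_plus_5   term  late_plus_5_plus_3
purpose                                        
auto               5  208.0                   8
biz               10    NaN                  13
The value at row 'biz', column 'late_plus_5_plus_3' is 13.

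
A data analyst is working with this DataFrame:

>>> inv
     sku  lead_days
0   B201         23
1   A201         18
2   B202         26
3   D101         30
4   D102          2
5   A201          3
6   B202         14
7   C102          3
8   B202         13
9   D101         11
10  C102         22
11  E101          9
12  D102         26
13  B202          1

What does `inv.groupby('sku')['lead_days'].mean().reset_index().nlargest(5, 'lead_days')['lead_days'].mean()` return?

group by sku, mean of lead_days:
sku
A201    10.5
B201    23.0
B202    13.5
C102    12.5
D101    20.5
D102    14.0
E101     9.0
Name: lead_days, dtype: float64
reset_index():
    sku  lead_days
0  A201       10.5
1  B201       23.0
2  B202       13.5
3  C102       12.5
4  D101       20.5
5  D102       14.0
6  E101        9.0
take 5 rows with largest lead_days:
    sku  lead_days
1  B201       23.0
4  D101       20.5
5  D102       14.0
2  B202       13.5
3  C102       12.5
Hence 16.7.

16.7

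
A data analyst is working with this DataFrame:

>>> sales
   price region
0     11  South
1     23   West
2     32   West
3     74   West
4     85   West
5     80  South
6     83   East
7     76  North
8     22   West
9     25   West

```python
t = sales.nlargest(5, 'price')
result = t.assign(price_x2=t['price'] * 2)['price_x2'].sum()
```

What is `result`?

take 5 rows with largest price:
   price region
4     85   West
6     83   East
5     80  South
7     76  North
3     74   West
add column price_x2 = t['price'] * 2:
   price region  price_x2
4     85   West       170
6     83   East       166
5     80  South       160
7     76  North       152
3     74   West       148

796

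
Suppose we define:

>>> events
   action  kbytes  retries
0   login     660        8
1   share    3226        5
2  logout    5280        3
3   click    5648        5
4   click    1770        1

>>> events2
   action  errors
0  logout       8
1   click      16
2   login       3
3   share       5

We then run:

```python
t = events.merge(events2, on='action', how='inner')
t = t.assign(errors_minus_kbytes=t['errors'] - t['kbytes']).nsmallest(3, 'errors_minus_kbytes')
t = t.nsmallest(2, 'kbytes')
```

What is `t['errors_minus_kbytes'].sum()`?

merge on 'action' (how='inner') → 5 rows:
   action  kbytes  retries  errors
0   login     660        8       3
1   share    3226        5       5
2  logout    5280        3       8
3   click    5648        5      16
4   click    1770        1      16
add column errors_minus_kbytes = t['errors'] - t['kbytes']:
   action  kbytes  retries  errors  errors_minus_kbytes
0   login     660        8       3                 -657
1   share    3226        5       5                -3221
2  logout    5280        3       8                -5272
3   click    5648        5      16                -5632
4   click    1770        1      16                -1754
take 3 rows with smallest errors_minus_kbytes:
   action  kbytes  retries  errors  errors_minus_kbytes
3   click    5648        5      16                -5632
2  logout    5280        3       8                -5272
1   share    3226        5       5                -3221
take 2 rows with smallest kbytes:
   action  kbytes  retries  errors  errors_minus_kbytes
1   share    3226        5       5                -3221
2  logout    5280        3       8                -5272
So sum() = -8493.

-8493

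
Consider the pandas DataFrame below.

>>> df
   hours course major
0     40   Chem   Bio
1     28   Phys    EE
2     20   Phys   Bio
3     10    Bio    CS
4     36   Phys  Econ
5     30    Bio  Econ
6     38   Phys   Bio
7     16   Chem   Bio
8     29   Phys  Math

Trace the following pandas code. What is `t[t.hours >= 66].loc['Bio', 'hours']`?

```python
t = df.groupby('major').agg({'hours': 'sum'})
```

114

group by major, sum of hours:
       hours
major       
Bio      114
CS        10
EE        28
Econ      66
Math      29
filter rows where hours >= 66:
       hours
major       
Bio      114
Econ      66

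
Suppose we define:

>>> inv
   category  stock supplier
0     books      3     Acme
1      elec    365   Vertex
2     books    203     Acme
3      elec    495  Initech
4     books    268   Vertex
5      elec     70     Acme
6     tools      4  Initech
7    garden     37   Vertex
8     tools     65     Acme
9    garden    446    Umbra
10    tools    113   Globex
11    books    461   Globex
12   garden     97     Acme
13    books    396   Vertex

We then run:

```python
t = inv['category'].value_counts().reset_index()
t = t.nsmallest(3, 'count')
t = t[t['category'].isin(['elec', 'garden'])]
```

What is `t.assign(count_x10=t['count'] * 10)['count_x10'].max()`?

value_counts of category:
category
books     5
elec      3
tools     3
garden    3
Name: count, dtype: int64
reset_index():
  category  count
0    books      5
1     elec      3
2    tools      3
3   garden      3
take 3 rows with smallest count:
  category  count
1     elec      3
2    tools      3
3   garden      3
filter rows where category in ['elec', 'garden']:
  category  count
1     elec      3
3   garden      3
add column count_x10 = t['count'] * 10:
  category  count  count_x10
1     elec      3         30
3   garden      3         30
So max() = 30.

30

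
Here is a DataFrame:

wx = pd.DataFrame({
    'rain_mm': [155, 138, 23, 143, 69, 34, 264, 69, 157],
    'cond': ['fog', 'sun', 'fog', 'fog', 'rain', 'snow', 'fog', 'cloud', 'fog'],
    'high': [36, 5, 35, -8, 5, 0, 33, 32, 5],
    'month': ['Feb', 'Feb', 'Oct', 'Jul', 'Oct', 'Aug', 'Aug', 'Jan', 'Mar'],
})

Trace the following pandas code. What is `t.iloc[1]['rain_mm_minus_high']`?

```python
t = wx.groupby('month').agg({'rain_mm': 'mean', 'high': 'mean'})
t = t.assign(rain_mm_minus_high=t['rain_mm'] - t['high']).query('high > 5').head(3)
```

group by month: mean(rain_mm), mean(high):
       rain_mm  high
month               
Aug      149.0  16.5
Feb      146.5  20.5
Jan       69.0  32.0
Jul      143.0  -8.0
Mar      157.0   5.0
Oct       46.0  20.0
add column rain_mm_minus_high = t['rain_mm'] - t['high']:
       rain_mm  high  rain_mm_minus_high
month                                   
Aug      149.0  16.5               132.5
Feb      146.5  20.5               126.0
Jan       69.0  32.0                37.0
Jul      143.0  -8.0               151.0
Mar      157.0   5.0               152.0
Oct       46.0  20.0                26.0
filter rows where high > 5:
       rain_mm  high  rain_mm_minus_high
month                                   
Aug      149.0  16.5               132.5
Feb      146.5  20.5               126.0
Jan       69.0  32.0                37.0
Oct       46.0  20.0                26.0
take first 3 rows:
       rain_mm  high  rain_mm_minus_high
month                                   
Aug      149.0  16.5               132.5
Feb      146.5  20.5               126.0
Jan       69.0  32.0                37.0
Then the value at position 1, column 'rain_mm_minus_high': 126.0

126.0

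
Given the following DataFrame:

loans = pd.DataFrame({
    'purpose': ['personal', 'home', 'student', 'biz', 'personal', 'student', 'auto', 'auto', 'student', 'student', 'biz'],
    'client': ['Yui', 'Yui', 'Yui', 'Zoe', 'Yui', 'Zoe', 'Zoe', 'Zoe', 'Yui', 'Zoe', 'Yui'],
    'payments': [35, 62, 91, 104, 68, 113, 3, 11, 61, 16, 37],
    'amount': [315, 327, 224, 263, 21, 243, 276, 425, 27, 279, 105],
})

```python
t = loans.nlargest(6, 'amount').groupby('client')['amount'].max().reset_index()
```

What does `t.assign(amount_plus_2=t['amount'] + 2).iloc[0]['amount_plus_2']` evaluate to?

329

take 6 rows with largest amount:
    purpose client  payments  amount
7      auto    Zoe        11     425
1      home    Yui        62     327
0  personal    Yui        35     315
9   student    Zoe        16     279
6      auto    Zoe         3     276
3       biz    Zoe       104     263
group by client, max of amount:
client
Yui    327
Zoe    425
Name: amount, dtype: int64
reset_index():
  client  amount
0    Yui     327
1    Zoe     425
add column amount_plus_2 = t['amount'] + 2:
  client  amount  amount_plus_2
0    Yui     327            329
1    Zoe     425            427
Then the value at position 0, column 'amount_plus_2': 329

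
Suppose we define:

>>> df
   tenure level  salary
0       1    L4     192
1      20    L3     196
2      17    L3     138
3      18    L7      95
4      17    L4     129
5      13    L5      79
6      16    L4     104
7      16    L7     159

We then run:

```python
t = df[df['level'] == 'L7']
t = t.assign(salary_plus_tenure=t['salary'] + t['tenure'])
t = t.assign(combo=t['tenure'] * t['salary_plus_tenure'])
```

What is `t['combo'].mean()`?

filter rows where level == 'L7':
   tenure level  salary
3      18    L7      95
7      16    L7     159
add column salary_plus_tenure = t['salary'] + t['tenure']:
   tenure level  salary  salary_plus_tenure
3      18    L7      95                 113
7      16    L7     159                 175
add column combo = t['tenure'] * t['salary_plus_tenure']:
   tenure level  salary  salary_plus_tenure  combo
3      18    L7      95                 113   2034
7      16    L7     159                 175   2800
Hence 2417.0.

2417.0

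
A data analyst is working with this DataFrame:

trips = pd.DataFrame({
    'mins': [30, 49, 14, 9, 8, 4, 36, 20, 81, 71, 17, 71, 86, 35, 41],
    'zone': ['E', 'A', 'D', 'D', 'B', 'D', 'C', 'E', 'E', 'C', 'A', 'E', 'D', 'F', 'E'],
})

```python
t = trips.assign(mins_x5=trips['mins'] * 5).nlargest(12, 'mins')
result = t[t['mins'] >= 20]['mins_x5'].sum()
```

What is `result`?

add column mins_x5 = trips['mins'] * 5:
    mins zone  mins_x5
0     30    E      150
1     49    A      245
2     14    D       70
3      9    D       45
4      8    B       40
5      4    D       20
6     36    C      180
7     20    E      100
8     81    E      405
9     71    C      355
10    17    A       85
11    71    E      355
12    86    D      430
13    35    F      175
14    41    E      205
take 12 rows with largest mins:
    mins zone  mins_x5
12    86    D      430
8     81    E      405
9     71    C      355
11    71    E      355
1     49    A      245
14    41    E      205
6     36    C      180
13    35    F      175
0     30    E      150
7     20    E      100
10    17    A       85
2     14    D       70
filter rows where mins >= 20:
    mins zone  mins_x5
12    86    D      430
8     81    E      405
9     71    C      355
11    71    E      355
1     49    A      245
14    41    E      205
6     36    C      180
13    35    F      175
0     30    E      150
7     20    E      100
Then the sum of column 'mins_x5': 2600

2600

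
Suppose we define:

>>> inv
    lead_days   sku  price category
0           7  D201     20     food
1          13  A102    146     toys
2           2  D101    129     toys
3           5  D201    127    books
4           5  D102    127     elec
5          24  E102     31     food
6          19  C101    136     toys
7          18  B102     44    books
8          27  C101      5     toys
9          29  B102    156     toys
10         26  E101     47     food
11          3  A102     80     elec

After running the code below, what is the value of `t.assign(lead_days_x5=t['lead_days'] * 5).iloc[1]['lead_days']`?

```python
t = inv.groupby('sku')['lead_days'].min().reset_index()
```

18

group by sku, min of lead_days:
sku
A102     3
B102    18
C101    19
D101     2
D102     5
D201     5
E101    26
E102    24
Name: lead_days, dtype: int64
reset_index():
    sku  lead_days
0  A102          3
1  B102         18
2  C101         19
3  D101          2
4  D102          5
5  D201          5
6  E101         26
7  E102         24
add column lead_days_x5 = t['lead_days'] * 5:
    sku  lead_days  lead_days_x5
0  A102          3            15
1  B102         18            90
2  C101         19            95
3  D101          2            10
4  D102          5            25
5  D201          5            25
6  E101         26           130
7  E102         24           120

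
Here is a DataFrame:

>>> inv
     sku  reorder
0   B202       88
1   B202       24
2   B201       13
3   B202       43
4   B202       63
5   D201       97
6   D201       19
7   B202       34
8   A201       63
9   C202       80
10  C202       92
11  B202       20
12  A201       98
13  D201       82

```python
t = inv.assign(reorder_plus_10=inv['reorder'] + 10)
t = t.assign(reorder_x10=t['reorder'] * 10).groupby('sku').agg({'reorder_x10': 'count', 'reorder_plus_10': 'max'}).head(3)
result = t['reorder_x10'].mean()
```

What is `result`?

add column reorder_plus_10 = inv['reorder'] + 10:
     sku  reorder  reorder_plus_10
0   B202       88               98
1   B202       24               34
2   B201       13               23
3   B202       43               53
4   B202       63               73
5   D201       97              107
6   D201       19               29
7   B202       34               44
8   A201       63               73
9   C202       80               90
10  C202       92              102
11  B202       20               30
12  A201       98              108
13  D201       82               92
add column reorder_x10 = t['reorder'] * 10:
     sku  reorder  reorder_plus_10  reorder_x10
0   B202       88               98          880
1   B202       24               34          240
2   B201       13               23          130
3   B202       43               53          430
4   B202       63               73          630
5   D201       97              107          970
6   D201       19               29          190
7   B202       34               44          340
8   A201       63               73          630
9   C202       80               90          800
10  C202       92              102          920
11  B202       20               30          200
12  A201       98              108          980
13  D201       82               92          820
group by sku: count(reorder_x10), max(reorder_plus_10):
      reorder_x10  reorder_plus_10
sku                               
A201            2              108
B201            1               23
B202            6               98
C202            2              102
D201            3              107
take first 3 rows:
      reorder_x10  reorder_plus_10
sku                               
A201            2              108
B201            1               23
B202            6               98
Taking the mean of column 'reorder_x10' gives 3.0.

3.0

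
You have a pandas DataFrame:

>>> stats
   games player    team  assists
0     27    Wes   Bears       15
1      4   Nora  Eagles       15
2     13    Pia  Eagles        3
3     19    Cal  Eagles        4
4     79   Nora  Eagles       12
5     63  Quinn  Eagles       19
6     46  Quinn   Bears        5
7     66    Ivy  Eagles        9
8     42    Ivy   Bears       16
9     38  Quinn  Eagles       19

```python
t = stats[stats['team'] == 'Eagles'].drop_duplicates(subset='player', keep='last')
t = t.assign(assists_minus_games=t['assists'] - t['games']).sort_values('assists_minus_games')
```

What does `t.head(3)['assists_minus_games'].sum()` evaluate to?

-143

filter rows where team == 'Eagles':
   games player    team  assists
1      4   Nora  Eagles       15
2     13    Pia  Eagles        3
3     19    Cal  Eagles        4
4     79   Nora  Eagles       12
5     63  Quinn  Eagles       19
7     66    Ivy  Eagles        9
9     38  Quinn  Eagles       19
drop duplicate player (keep=last):
   games player    team  assists
2     13    Pia  Eagles        3
3     19    Cal  Eagles        4
4     79   Nora  Eagles       12
7     66    Ivy  Eagles        9
9     38  Quinn  Eagles       19
add column assists_minus_games = t['assists'] - t['games']:
   games player    team  assists  assists_minus_games
2     13    Pia  Eagles        3                  -10
3     19    Cal  Eagles        4                  -15
4     79   Nora  Eagles       12                  -67
7     66    Ivy  Eagles        9                  -57
9     38  Quinn  Eagles       19                  -19
sort by assists_minus_games:
   games player    team  assists  assists_minus_games
4     79   Nora  Eagles       12                  -67
7     66    Ivy  Eagles        9                  -57
9     38  Quinn  Eagles       19                  -19
3     19    Cal  Eagles        4                  -15
2     13    Pia  Eagles        3                  -10
take first 3 rows:
   games player    team  assists  assists_minus_games
4     79   Nora  Eagles       12                  -67
7     66    Ivy  Eagles        9                  -57
9     38  Quinn  Eagles       19                  -19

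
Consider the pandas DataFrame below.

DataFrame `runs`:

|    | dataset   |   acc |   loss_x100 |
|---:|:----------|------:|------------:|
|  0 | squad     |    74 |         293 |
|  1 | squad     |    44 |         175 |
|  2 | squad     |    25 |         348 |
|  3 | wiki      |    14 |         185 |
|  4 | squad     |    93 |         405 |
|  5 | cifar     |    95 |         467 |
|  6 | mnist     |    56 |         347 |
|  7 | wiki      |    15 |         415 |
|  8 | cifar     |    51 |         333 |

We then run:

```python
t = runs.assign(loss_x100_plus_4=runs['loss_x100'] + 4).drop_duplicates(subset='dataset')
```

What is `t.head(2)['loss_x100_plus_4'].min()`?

add column loss_x100_plus_4 = runs['loss_x100'] + 4:
  dataset  acc  loss_x100  loss_x100_plus_4
0   squad   74        293               297
1   squad   44        175               179
2   squad   25        348               352
3    wiki   14        185               189
4   squad   93        405               409
5   cifar   95        467               471
6   mnist   56        347               351
7    wiki   15        415               419
8   cifar   51        333               337
drop duplicate dataset (keep=first):
  dataset  acc  loss_x100  loss_x100_plus_4
0   squad   74        293               297
3    wiki   14        185               189
5   cifar   95        467               471
6   mnist   56        347               351
take first 2 rows:
  dataset  acc  loss_x100  loss_x100_plus_4
0   squad   74        293               297
3    wiki   14        185               189

189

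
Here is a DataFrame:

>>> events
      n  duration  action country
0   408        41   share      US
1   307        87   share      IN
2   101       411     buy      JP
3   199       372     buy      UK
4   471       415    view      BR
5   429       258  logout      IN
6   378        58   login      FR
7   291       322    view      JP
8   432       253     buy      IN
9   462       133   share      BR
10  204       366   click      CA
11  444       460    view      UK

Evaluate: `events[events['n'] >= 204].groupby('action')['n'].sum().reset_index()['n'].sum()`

3826

filter rows where n >= 204:
      n  duration  action country
0   408        41   share      US
1   307        87   share      IN
4   471       415    view      BR
5   429       258  logout      IN
6   378        58   login      FR
7   291       322    view      JP
8   432       253     buy      IN
9   462       133   share      BR
10  204       366   click      CA
11  444       460    view      UK
group by action, sum of n:
action
buy        432
click      204
login      378
logout     429
share     1177
view      1206
Name: n, dtype: int64
reset_index():
   action     n
0     buy   432
1   click   204
2   login   378
3  logout   429
4   share  1177
5    view  1206
Taking the sum of column 'n' gives 3826.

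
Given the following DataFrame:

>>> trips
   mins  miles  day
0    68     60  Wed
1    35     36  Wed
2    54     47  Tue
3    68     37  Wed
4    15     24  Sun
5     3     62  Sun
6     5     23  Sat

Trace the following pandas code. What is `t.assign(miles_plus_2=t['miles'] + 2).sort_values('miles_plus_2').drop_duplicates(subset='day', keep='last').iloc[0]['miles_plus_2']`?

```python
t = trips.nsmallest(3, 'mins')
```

take 3 rows with smallest mins:
   mins  miles  day
5     3     62  Sun
6     5     23  Sat
4    15     24  Sun
add column miles_plus_2 = t['miles'] + 2:
   mins  miles  day  miles_plus_2
5     3     62  Sun            64
6     5     23  Sat            25
4    15     24  Sun            26
sort by miles_plus_2:
   mins  miles  day  miles_plus_2
6     5     23  Sat            25
4    15     24  Sun            26
5     3     62  Sun            64
drop duplicate day (keep=last):
   mins  miles  day  miles_plus_2
6     5     23  Sat            25
5     3     62  Sun            64
Then the value at position 0, column 'miles_plus_2': 25

25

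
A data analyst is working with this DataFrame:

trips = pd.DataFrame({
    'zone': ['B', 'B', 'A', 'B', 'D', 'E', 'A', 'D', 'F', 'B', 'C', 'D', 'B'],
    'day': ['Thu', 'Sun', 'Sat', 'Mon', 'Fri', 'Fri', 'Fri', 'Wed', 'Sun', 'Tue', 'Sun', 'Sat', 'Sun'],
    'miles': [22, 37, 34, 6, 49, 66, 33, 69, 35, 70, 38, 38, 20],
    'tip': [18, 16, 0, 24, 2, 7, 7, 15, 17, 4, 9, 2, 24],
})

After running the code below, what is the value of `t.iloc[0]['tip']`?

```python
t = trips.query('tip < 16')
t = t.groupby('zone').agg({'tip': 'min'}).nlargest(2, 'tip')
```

filter rows where tip < 16:
   zone  day  miles  tip
2     A  Sat     34    0
4     D  Fri     49    2
5     E  Fri     66    7
6     A  Fri     33    7
7     D  Wed     69   15
9     B  Tue     70    4
10    C  Sun     38    9
11    D  Sat     38    2
group by zone, min of tip:
      tip
zone     
A       0
B       4
C       9
D       2
E       7
take 2 rows with largest tip:
      tip
zone     
C       9
E       7
value at position 0, column 'tip' → 9

9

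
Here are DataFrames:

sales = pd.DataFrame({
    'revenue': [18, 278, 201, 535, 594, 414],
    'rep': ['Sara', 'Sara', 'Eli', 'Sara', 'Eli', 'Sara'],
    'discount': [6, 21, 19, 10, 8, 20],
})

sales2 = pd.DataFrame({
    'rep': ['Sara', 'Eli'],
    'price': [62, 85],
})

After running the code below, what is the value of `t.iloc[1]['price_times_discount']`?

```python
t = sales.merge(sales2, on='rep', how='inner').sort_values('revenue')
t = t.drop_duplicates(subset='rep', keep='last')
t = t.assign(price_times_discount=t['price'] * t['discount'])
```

merge on 'rep' (how='inner') → 6 rows:
   revenue   rep  discount  price
0       18  Sara         6     62
1      278  Sara        21     62
2      201   Eli        19     85
3      535  Sara        10     62
4      594   Eli         8     85
5      414  Sara        20     62
sort by revenue:
   revenue   rep  discount  price
0       18  Sara         6     62
2      201   Eli        19     85
1      278  Sara        21     62
5      414  Sara        20     62
3      535  Sara        10     62
4      594   Eli         8     85
drop duplicate rep (keep=last):
   revenue   rep  discount  price
3      535  Sara        10     62
4      594   Eli         8     85
add column price_times_discount = t['price'] * t['discount']:
   revenue   rep  discount  price  price_times_discount
3      535  Sara        10     62                   620
4      594   Eli         8     85                   680
Then the value at position 1, column 'price_times_discount': 680

680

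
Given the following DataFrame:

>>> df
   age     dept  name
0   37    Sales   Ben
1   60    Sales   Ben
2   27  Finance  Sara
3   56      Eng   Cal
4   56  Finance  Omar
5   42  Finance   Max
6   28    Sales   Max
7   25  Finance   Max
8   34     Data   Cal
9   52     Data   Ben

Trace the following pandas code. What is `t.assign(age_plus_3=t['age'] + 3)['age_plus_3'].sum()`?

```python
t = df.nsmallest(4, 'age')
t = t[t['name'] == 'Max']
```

59

take 4 rows with smallest age:
   age     dept  name
7   25  Finance   Max
2   27  Finance  Sara
6   28    Sales   Max
8   34     Data   Cal
filter rows where name == 'Max':
   age     dept name
7   25  Finance  Max
6   28    Sales  Max
add column age_plus_3 = t['age'] + 3:
   age     dept name  age_plus_3
7   25  Finance  Max          28
6   28    Sales  Max          31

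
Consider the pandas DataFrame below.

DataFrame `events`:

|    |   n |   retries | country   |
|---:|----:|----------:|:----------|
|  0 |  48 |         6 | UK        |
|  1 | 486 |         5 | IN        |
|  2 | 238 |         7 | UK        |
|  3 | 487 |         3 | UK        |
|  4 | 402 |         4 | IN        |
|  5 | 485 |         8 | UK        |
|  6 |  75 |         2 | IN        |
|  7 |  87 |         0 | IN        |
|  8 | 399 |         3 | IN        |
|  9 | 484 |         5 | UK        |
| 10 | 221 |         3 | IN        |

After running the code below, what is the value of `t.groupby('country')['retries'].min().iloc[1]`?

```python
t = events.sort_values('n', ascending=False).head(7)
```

sort by n descending:
      n  retries country
3   487        3      UK
1   486        5      IN
5   485        8      UK
9   484        5      UK
4   402        4      IN
8   399        3      IN
2   238        7      UK
10  221        3      IN
7    87        0      IN
6    75        2      IN
0    48        6      UK
take first 7 rows:
     n  retries country
3  487        3      UK
1  486        5      IN
5  485        8      UK
9  484        5      UK
4  402        4      IN
8  399        3      IN
2  238        7      UK
group by country, min of retries:
country
IN    3
UK    3
Name: retries, dtype: int64

3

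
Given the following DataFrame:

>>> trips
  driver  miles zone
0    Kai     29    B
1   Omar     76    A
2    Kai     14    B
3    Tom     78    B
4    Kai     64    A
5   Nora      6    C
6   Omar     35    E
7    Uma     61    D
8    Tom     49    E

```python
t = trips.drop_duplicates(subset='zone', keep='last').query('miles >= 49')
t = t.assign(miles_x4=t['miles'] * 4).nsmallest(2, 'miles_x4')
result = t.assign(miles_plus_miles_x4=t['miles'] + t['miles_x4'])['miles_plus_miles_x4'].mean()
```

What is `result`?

275.0

drop duplicate zone (keep=last):
  driver  miles zone
3    Tom     78    B
4    Kai     64    A
5   Nora      6    C
7    Uma     61    D
8    Tom     49    E
filter rows where miles >= 49:
  driver  miles zone
3    Tom     78    B
4    Kai     64    A
7    Uma     61    D
8    Tom     49    E
add column miles_x4 = t['miles'] * 4:
  driver  miles zone  miles_x4
3    Tom     78    B       312
4    Kai     64    A       256
7    Uma     61    D       244
8    Tom     49    E       196
take 2 rows with smallest miles_x4:
  driver  miles zone  miles_x4
8    Tom     49    E       196
7    Uma     61    D       244
add column miles_plus_miles_x4 = t['miles'] + t['miles_x4']:
  driver  miles zone  miles_x4  miles_plus_miles_x4
8    Tom     49    E       196                  245
7    Uma     61    D       244                  305
Reading off the mean of column 'miles_plus_miles_x4', we get 275.0.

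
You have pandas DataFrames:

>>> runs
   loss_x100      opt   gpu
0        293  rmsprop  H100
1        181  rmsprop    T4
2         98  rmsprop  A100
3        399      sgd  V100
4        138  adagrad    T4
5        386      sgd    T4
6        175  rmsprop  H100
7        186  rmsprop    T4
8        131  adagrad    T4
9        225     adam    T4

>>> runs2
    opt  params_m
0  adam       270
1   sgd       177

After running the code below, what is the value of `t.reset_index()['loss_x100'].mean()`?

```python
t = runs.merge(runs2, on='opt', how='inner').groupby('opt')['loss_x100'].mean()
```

merge on 'opt' (how='inner') → 3 rows:
   loss_x100   opt   gpu  params_m
0        399   sgd  V100       177
1        386   sgd    T4       177
2        225  adam    T4       270
group by opt, mean of loss_x100:
opt
adam    225.0
sgd     392.5
Name: loss_x100, dtype: float64
reset_index():
    opt  loss_x100
0  adam      225.0
1   sgd      392.5
mean of column 'loss_x100' → 308.75

308.75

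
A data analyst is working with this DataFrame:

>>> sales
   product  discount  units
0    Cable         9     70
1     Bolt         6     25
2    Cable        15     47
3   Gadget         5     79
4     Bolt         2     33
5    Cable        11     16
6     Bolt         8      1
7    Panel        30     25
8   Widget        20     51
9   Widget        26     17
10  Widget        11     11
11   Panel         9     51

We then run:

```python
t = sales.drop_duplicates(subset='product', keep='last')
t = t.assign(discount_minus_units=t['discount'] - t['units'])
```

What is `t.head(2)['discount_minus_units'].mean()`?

drop duplicate product (keep=last):
   product  discount  units
3   Gadget         5     79
5    Cable        11     16
6     Bolt         8      1
10  Widget        11     11
11   Panel         9     51
add column discount_minus_units = t['discount'] - t['units']:
   product  discount  units  discount_minus_units
3   Gadget         5     79                   -74
5    Cable        11     16                    -5
6     Bolt         8      1                     7
10  Widget        11     11                     0
11   Panel         9     51                   -42
take first 2 rows:
  product  discount  units  discount_minus_units
3  Gadget         5     79                   -74
5   Cable        11     16                    -5
Hence -39.5.

-39.5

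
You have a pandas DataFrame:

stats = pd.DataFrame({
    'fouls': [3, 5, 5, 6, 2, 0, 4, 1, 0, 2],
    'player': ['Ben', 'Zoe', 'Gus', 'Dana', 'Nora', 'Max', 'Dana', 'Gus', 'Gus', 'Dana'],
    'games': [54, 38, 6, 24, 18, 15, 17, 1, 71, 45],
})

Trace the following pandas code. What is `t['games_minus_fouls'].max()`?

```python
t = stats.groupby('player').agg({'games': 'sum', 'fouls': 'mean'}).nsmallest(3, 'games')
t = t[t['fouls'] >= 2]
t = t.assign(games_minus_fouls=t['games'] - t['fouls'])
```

33.0

group by player: sum(games), mean(fouls):
        games  fouls
player              
Ben        54    3.0
Dana       86    4.0
Gus        78    2.0
Max        15    0.0
Nora       18    2.0
Zoe        38    5.0
take 3 rows with smallest games:
        games  fouls
player              
Max        15    0.0
Nora       18    2.0
Zoe        38    5.0
filter rows where fouls >= 2:
        games  fouls
player              
Nora       18    2.0
Zoe        38    5.0
add column games_minus_fouls = t['games'] - t['fouls']:
        games  fouls  games_minus_fouls
player                                 
Nora       18    2.0               16.0
Zoe        38    5.0               33.0
Hence 33.0.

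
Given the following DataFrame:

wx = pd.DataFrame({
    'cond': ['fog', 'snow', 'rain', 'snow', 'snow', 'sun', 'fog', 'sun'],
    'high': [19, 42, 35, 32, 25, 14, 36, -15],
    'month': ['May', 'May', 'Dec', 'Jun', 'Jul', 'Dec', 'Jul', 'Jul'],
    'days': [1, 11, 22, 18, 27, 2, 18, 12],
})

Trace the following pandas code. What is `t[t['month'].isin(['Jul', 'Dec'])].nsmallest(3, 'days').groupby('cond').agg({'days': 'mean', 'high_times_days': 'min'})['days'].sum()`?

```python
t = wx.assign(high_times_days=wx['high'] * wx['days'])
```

25.0

add column high_times_days = wx['high'] * wx['days']:
   cond  high month  days  high_times_days
0   fog    19   May     1               19
1  snow    42   May    11              462
2  rain    35   Dec    22              770
3  snow    32   Jun    18              576
4  snow    25   Jul    27              675
5   sun    14   Dec     2               28
6   fog    36   Jul    18              648
7   sun   -15   Jul    12             -180
filter rows where month in ['Jul', 'Dec']:
   cond  high month  days  high_times_days
2  rain    35   Dec    22              770
4  snow    25   Jul    27              675
5   sun    14   Dec     2               28
6   fog    36   Jul    18              648
7   sun   -15   Jul    12             -180
take 3 rows with smallest days:
  cond  high month  days  high_times_days
5  sun    14   Dec     2               28
7  sun   -15   Jul    12             -180
6  fog    36   Jul    18              648
group by cond: mean(days), min(high_times_days):
      days  high_times_days
cond                       
fog   18.0              648
sun    7.0             -180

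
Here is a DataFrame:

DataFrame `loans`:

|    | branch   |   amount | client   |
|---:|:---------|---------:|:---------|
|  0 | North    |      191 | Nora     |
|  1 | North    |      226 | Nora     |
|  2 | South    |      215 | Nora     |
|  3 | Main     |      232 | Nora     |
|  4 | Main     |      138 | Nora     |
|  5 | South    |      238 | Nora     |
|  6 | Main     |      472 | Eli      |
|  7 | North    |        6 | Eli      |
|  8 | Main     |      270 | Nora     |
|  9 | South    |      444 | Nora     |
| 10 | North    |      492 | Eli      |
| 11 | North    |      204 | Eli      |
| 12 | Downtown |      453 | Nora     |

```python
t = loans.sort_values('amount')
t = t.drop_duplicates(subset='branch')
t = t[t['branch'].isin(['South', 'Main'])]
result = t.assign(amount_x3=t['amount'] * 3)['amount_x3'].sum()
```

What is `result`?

1059

sort by amount:
      branch  amount client
7      North       6    Eli
4       Main     138   Nora
0      North     191   Nora
11     North     204    Eli
2      South     215   Nora
1      North     226   Nora
3       Main     232   Nora
5      South     238   Nora
8       Main     270   Nora
9      South     444   Nora
12  Downtown     453   Nora
6       Main     472    Eli
10     North     492    Eli
drop duplicate branch (keep=first):
      branch  amount client
7      North       6    Eli
4       Main     138   Nora
2      South     215   Nora
12  Downtown     453   Nora
filter rows where branch in ['South', 'Main']:
  branch  amount client
4   Main     138   Nora
2  South     215   Nora
add column amount_x3 = t['amount'] * 3:
  branch  amount client  amount_x3
4   Main     138   Nora        414
2  South     215   Nora        645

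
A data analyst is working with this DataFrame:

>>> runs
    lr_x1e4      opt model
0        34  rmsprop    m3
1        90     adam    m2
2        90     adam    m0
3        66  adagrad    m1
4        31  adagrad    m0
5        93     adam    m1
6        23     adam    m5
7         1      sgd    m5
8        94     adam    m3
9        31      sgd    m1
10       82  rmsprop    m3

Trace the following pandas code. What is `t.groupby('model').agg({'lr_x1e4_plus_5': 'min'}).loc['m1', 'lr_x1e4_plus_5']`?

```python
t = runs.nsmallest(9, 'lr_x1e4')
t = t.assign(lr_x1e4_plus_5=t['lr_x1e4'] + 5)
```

36

take 9 rows with smallest lr_x1e4:
    lr_x1e4      opt model
7         1      sgd    m5
6        23     adam    m5
4        31  adagrad    m0
9        31      sgd    m1
0        34  rmsprop    m3
3        66  adagrad    m1
10       82  rmsprop    m3
1        90     adam    m2
2        90     adam    m0
add column lr_x1e4_plus_5 = t['lr_x1e4'] + 5:
    lr_x1e4      opt model  lr_x1e4_plus_5
7         1      sgd    m5               6
6        23     adam    m5              28
4        31  adagrad    m0              36
9        31      sgd    m1              36
0        34  rmsprop    m3              39
3        66  adagrad    m1              71
10       82  rmsprop    m3              87
1        90     adam    m2              95
2        90     adam    m0              95
group by model, min of lr_x1e4_plus_5:
       lr_x1e4_plus_5
model                
m0                 36
m1                 36
m2                 95
m3                 39
m5                  6
Reading off the value at row 'm1', column 'lr_x1e4_plus_5', we get 36.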